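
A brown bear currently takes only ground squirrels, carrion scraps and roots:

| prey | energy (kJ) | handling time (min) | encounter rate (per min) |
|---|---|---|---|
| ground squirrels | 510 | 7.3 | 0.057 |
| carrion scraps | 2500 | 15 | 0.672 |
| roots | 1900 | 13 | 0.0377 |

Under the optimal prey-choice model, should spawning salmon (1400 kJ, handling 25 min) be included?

Current rate: (0.057×510 + 0.672×2500 + 0.0377×1900)/(1 + 0.057×7.3 + 0.672×15 + 0.0377×13) = 148.6 kJ/min.
Profitability of spawning salmon: 1400/25 = 56 kJ/min.
56 < 148.6, so adding spawning salmon would lower the average — exclude it.

No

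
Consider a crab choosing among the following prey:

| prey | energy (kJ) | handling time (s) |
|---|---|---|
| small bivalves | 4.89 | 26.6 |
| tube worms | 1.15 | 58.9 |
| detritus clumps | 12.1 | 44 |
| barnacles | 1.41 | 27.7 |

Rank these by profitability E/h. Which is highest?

detritus clumps

In descending order of E/h:
detritus clumps: 12.1/44 = 0.275 kJ/s
small bivalves: 4.89/26.6 = 0.184 kJ/s
barnacles: 1.41/27.7 = 0.0509 kJ/s
tube worms: 1.15/58.9 = 0.0195 kJ/s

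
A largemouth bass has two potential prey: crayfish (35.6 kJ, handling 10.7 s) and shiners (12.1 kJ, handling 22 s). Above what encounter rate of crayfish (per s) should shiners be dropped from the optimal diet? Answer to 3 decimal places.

Drop shiners once their profitability E₂/h₂ falls below the rate achievable on crayfish alone: E₂/h₂ = λE₁/(1 + λh₁).
Solve for λ: λE₁h₂ = E₂(1 + λh₁) → λ(E₁h₂ − E₂h₁) = E₂ → λ = E₂/(E₁h₂ − E₂h₁).
λ = 12.1/(35.6×22 − 12.1×10.7) = 12.1/653.7 = 0.01851 per s.

0.019 per s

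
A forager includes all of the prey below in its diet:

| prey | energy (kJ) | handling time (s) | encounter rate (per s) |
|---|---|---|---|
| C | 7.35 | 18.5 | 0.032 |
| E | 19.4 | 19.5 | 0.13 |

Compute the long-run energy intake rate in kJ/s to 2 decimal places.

0.67 kJ/s

R = (0.032×7.35 + 0.13×19.4) / (1 + 0.032×18.5 + 0.13×19.5) = 2.757/4.127 = 0.6681 kJ/s.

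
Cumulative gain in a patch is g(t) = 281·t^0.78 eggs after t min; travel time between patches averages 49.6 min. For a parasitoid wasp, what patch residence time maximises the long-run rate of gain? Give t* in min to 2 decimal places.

175.85 min

Optimal t* satisfies g'(t*) = g(t*)/(T + t*).
g'(t) = 0.78·281·t^-0.22. Setting 0.78·281·t^-0.22 = 281·t^0.78/(49.6+t) gives 0.78(49.6+t) = t, so 0.22·t = 0.78×49.6.
t* = 0.78×49.6/0.22 = 175.9 min.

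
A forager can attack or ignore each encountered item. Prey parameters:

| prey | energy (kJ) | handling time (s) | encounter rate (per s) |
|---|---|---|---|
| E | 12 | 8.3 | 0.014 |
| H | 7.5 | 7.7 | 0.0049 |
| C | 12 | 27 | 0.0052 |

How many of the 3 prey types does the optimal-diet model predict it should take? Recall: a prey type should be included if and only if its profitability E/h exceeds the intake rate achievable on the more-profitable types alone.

3

E/h in descending order: E 1.45, H 0.974, C 0.444 kJ/s. The optimal diet is the largest prefix of this list for which every included type satisfies E_i/h_i > R on the types above it.
Rate on top 1: 0.1505. H: 0.974 > 0.1505 → include.
Rate on top 2: 0.1774. C: 0.444 > 0.1774 → include.
Optimal diet: E, H, C — 3 of 3 types.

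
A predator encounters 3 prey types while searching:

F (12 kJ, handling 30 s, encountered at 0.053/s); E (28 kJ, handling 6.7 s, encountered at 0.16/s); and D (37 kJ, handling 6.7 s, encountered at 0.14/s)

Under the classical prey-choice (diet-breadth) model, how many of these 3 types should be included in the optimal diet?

Profitabilities (E/h, kJ/s): D 5.52, E 4.18, F 0.4. Add prey in this order while the next type's profitability exceeds the intake rate on those already taken.
Rate on top 1: 2.673. E: 4.18 > 2.673 → include.
Rate on top 2: 3.209. F: 0.4 < 3.209 → exclude; stop.
Optimal diet: D, E — 2 of 3 types.

2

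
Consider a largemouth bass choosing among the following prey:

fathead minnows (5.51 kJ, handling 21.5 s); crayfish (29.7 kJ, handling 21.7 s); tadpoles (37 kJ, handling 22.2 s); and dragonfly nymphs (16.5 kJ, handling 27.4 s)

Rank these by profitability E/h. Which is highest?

tadpoles

In descending order of E/h:
tadpoles: 37/22.2 = 1.67 kJ/s
crayfish: 29.7/21.7 = 1.37 kJ/s
dragonfly nymphs: 16.5/27.4 = 0.602 kJ/s
fathead minnows: 5.51/21.5 = 0.256 kJ/s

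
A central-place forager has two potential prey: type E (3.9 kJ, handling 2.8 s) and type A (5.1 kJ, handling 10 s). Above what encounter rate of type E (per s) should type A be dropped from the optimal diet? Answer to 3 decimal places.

The zero-one rule: include type A iff E₂/h₂ > λE₁/(1+λh₁). Equality gives the switch point.
λE₁h₂ = E₂ + λE₂h₁ ⇒ λ = E₂/(E₁h₂ − E₂h₁) = 5.1/(39 − 14.28) = 0.2063 per s.

0.206 per s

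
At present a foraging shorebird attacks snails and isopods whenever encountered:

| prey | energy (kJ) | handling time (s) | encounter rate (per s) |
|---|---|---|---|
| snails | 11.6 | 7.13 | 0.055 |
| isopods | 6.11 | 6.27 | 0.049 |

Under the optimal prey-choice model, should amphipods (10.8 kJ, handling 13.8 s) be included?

On snails and isopods alone, R = ΣλE/(1+Σλh) = 0.9374/1.699 = 0.5516 kJ/s.
Profitability of amphipods: 10.8/13.8 = 0.7826 kJ/s.
Since 0.7826 > R, including amphipods increases the long-run rate.

Yes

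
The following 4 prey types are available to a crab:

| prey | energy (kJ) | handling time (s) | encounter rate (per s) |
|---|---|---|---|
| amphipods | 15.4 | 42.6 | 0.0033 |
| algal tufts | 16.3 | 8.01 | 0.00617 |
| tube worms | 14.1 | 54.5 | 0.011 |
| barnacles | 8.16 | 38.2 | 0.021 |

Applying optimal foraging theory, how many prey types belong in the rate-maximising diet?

4

Profitabilities (E/h, kJ/s): algal tufts 2.03, amphipods 0.362, tube worms 0.259, barnacles 0.214. Add prey in this order while the next type's profitability exceeds the intake rate on those already taken.
Rate on top 1: 0.09583. amphipods: 0.362 > 0.09583 → include.
Rate on top 2: 0.1272. tube worms: 0.259 > 0.1272 → include.
Rate on top 3: 0.1713. barnacles: 0.214 > 0.1713 → include.
Optimal diet: algal tufts, amphipods, tube worms, barnacles — 4 of 4 types.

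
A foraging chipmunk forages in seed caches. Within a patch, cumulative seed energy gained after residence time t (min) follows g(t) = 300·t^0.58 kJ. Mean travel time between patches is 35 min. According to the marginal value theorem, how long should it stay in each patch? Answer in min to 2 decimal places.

By the marginal value theorem, leave when the instantaneous gain rate g'(t) equals the habitat-wide average g(t)/(T + t).
g'(t) = 0.58·300·t^-0.42. Setting 0.58·300·t^-0.42 = 300·t^0.58/(35+t) gives 0.58(35+t) = t, so 0.42·t = 0.58×35.
t* = 0.58×35/0.42 = 48.33 min.

48.33 min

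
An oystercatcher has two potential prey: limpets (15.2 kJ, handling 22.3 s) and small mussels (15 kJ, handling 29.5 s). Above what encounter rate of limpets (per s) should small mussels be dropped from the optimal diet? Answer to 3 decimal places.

At the threshold, the rate on limpets alone equals the profitability of small mussels: λ·15.2/(1 + λ·22.3) = 15/29.5 = 0.5085.
Rearranging, λ(15.2 − 0.5085×22.3) = 0.5085, so λ = 0.5085/3.861 = 0.1317 per s.

0.132 per s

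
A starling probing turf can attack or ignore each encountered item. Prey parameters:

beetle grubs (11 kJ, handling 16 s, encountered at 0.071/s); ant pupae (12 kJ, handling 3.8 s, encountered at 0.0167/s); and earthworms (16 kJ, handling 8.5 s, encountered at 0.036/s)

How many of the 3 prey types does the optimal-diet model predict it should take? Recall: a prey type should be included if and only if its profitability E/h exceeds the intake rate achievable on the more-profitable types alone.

Rank by E/h (kJ/s): ant pupae 3.16, earthworms 1.88, beetle grubs 0.688. Include each in turn until the next type's E/h falls below the running intake rate.
Rate on top 1: 0.1884. earthworms: 1.88 > 0.1884 → include.
Rate on top 2: 0.5669. beetle grubs: 0.688 > 0.5669 → include.
Optimal diet: ant pupae, earthworms, beetle grubs — 3 of 3 types.

3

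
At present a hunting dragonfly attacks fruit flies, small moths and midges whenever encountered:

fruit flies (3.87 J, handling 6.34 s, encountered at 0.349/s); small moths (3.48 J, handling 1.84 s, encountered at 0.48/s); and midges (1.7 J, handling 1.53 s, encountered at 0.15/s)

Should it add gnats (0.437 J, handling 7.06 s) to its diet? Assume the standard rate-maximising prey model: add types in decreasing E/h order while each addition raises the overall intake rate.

Intake rate on the current diet: R = (0.349×3.87 + 0.48×3.48 + 0.15×1.7) / (1 + 0.349×6.34 + 0.48×1.84 + 0.15×1.53) = 3.276/4.325 = 0.7574 J/s.
gnats: E/h = 0.437/7.06 = 0.0619 J/s.
Since 0.0619 < R, time spent handling gnats is better spent searching.

No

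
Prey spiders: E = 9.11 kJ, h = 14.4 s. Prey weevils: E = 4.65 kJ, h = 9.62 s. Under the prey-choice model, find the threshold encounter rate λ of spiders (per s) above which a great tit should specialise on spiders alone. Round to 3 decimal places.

At the threshold, the rate on spiders alone equals the profitability of weevils: λ·9.11/(1 + λ·14.4) = 4.65/9.62 = 0.4834.
Rearranging, λ(9.11 − 0.4834×14.4) = 0.4834, so λ = 0.4834/2.15 = 0.2249 per s.

0.225 per s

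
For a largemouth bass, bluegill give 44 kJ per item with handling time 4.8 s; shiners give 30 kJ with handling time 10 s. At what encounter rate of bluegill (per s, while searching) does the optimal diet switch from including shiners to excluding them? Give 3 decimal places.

0.101 per s

At the threshold, the rate on bluegill alone equals the profitability of shiners: λ·44/(1 + λ·4.8) = 30/10 = 3.
Rearranging, λ(44 − 3×4.8) = 3, so λ = 3/29.6 = 0.1014 per s.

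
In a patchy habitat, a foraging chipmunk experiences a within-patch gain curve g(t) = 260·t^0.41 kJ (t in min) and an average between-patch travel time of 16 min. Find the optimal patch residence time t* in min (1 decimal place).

11.1 min

By the marginal value theorem, leave when the instantaneous gain rate g'(t) equals the habitat-wide average g(t)/(T + t).
g'(t) = 0.41·260·t^-0.59. Setting 0.41·260·t^-0.59 = 260·t^0.41/(16+t) gives 0.41(16+t) = t, so 0.59·t = 0.41×16.
t* = 0.41×16/0.59 = 11.12 min.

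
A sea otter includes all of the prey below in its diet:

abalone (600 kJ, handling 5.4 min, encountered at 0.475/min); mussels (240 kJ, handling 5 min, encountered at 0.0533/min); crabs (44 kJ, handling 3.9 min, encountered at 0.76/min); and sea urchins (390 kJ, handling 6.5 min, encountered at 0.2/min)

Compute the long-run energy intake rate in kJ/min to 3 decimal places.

R = Σλ_iE_i / (1 + Σλ_ih_i)
Numerator: 0.475×600 + 0.0533×240 + 0.76×44 + 0.2×390 = 409.2
Denominator: 1 + 0.475×5.4 + 0.0533×5 + 0.76×3.9 + 0.2×6.5 = 8.096
R = 409.2/8.096 = 50.55 kJ/min

50.551 kJ/min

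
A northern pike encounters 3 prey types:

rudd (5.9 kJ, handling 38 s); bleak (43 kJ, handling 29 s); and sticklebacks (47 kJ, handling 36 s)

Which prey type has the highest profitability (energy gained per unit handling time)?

Profitability E/h (kJ/s): rudd = 5.9/38 = 0.155, bleak = 43/29 = 1.48, sticklebacks = 47/36 = 1.31.
Ranked: bleak > sticklebacks > rudd.

bleak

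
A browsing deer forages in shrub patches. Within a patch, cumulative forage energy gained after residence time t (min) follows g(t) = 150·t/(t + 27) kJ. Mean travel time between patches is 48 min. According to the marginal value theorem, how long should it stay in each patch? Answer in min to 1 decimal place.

36.0 min

Maximise g(t)/(T+t): set derivative to zero → g'(t)(T+t) = g(t).
g'(t) = 150·27/(t + 27)². Setting 150·27/(t+27)² = 150t/[(t+27)(48+t)] gives 27(48+t) = t(t+27), so t² = 27×48 = 1296.
t* = √1296 = 36 min.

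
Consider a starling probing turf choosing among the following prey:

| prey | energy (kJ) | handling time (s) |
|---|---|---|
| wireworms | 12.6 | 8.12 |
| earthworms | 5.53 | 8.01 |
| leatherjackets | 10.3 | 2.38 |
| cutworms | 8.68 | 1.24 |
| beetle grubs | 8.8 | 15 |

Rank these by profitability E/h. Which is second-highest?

In descending order of E/h:
cutworms: 8.68/1.24 = 7 kJ/s
leatherjackets: 10.3/2.38 = 4.33 kJ/s
wireworms: 12.6/8.12 = 1.55 kJ/s
earthworms: 5.53/8.01 = 0.69 kJ/s
beetle grubs: 8.8/15 = 0.587 kJ/s

leatherjackets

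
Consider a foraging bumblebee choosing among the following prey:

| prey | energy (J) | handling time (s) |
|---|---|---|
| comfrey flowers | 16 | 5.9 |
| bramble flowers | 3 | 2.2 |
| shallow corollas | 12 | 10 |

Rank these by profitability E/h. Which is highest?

In descending order of E/h:
comfrey flowers: 16/5.9 = 2.71 J/s
bramble flowers: 3/2.2 = 1.36 J/s
shallow corollas: 12/10 = 1.2 J/s

comfrey flowers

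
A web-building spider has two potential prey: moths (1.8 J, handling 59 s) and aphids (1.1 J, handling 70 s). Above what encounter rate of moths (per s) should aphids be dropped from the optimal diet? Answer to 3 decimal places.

Drop aphids once their profitability E₂/h₂ falls below the rate achievable on moths alone: E₂/h₂ = λE₁/(1 + λh₁).
Solve for λ: λE₁h₂ = E₂(1 + λh₁) → λ(E₁h₂ − E₂h₁) = E₂ → λ = E₂/(E₁h₂ − E₂h₁).
λ = 1.1/(1.8×70 − 1.1×59) = 1.1/61.1 = 0.018 per s.

0.018 per s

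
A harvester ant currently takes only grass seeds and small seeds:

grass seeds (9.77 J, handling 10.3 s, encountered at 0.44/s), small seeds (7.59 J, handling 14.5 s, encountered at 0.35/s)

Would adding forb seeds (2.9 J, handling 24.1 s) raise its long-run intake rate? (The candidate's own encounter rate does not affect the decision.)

No

Intake rate on the current diet: R = (0.44×9.77 + 0.35×7.59) / (1 + 0.44×10.3 + 0.35×14.5) = 6.955/10.61 = 0.6557 J/s.
forb seeds: E/h = 2.9/24.1 = 0.1203 J/s.
0.1203 < 0.6557, so adding forb seeds would lower the average — exclude it.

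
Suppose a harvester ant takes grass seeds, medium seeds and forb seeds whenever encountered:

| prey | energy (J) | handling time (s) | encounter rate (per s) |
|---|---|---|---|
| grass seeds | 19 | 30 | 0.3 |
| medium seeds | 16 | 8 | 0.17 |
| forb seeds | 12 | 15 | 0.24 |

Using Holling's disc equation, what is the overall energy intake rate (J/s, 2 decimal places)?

0.76 J/s

R = (0.3×19 + 0.17×16 + 0.24×12) / (1 + 0.3×30 + 0.17×8 + 0.24×15) = 11.3/14.96 = 0.7553 J/s.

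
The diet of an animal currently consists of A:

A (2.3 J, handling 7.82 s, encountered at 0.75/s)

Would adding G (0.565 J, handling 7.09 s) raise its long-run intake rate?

On A alone, R = ΣλE/(1+Σλh) = 1.725/6.865 = 0.2513 J/s.
G: E/h = 0.565/7.09 = 0.07969 J/s.
0.07969 < 0.2513, so adding G would lower the average — exclude it.

No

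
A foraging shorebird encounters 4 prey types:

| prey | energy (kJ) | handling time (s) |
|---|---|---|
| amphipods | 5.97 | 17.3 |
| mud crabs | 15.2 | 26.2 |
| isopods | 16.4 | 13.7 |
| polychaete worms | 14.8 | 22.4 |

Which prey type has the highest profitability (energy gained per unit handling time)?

Profitability E/h (kJ/s): amphipods = 5.97/17.3 = 0.345, mud crabs = 15.2/26.2 = 0.58, isopods = 16.4/13.7 = 1.2, polychaete worms = 14.8/22.4 = 0.661.
Ranked: isopods > polychaete worms > mud crabs > amphipods.

isopods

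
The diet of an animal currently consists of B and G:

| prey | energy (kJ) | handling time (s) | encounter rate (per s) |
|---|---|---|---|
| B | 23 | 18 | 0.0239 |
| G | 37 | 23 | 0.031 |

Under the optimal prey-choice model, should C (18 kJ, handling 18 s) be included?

Intake rate on the current diet: R = (0.0239×23 + 0.031×37) / (1 + 0.0239×18 + 0.031×23) = 1.697/2.143 = 0.7917 kJ/s.
C: E/h = 18/18 = 1 kJ/s.
1 > 0.7917, so adding C raises the average — include it.

Yes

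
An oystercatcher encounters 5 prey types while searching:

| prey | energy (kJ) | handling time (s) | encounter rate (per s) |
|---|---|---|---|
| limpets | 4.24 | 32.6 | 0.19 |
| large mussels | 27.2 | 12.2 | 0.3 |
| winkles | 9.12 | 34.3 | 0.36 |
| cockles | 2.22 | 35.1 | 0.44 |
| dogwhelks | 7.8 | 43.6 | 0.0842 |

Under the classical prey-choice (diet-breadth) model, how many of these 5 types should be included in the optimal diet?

1

Rank by E/h (kJ/s): large mussels 2.23, winkles 0.266, dogwhelks 0.179, limpets 0.13, cockles 0.0632. Include each in turn until the next type's E/h falls below the running intake rate.
Rate on top 1: 1.751. winkles: 0.266 < 1.751 → exclude; stop.
Optimal diet: large mussels — 1 of 5 types.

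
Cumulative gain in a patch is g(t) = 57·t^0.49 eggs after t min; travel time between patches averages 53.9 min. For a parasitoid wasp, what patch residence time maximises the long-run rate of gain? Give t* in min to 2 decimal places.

51.79 min

Optimal t* satisfies g'(t*) = g(t*)/(T + t*).
g'(t) = 0.49·57·t^-0.51. Setting 0.49·57·t^-0.51 = 57·t^0.49/(53.9+t) gives 0.49(53.9+t) = t, so 0.51·t = 0.49×53.9.
t* = 0.49×53.9/0.51 = 51.79 min.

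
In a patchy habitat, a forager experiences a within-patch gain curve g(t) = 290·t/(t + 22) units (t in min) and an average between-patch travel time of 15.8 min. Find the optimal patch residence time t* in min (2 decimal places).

18.64 min

By the marginal value theorem, leave when the instantaneous gain rate g'(t) equals the habitat-wide average g(t)/(T + t).
g'(t) = 290·22/(t + 22)². Setting 290·22/(t+22)² = 290t/[(t+22)(15.8+t)] gives 22(15.8+t) = t(t+22), so t² = 22×15.8 = 347.6.
t* = √347.6 = 18.64 min.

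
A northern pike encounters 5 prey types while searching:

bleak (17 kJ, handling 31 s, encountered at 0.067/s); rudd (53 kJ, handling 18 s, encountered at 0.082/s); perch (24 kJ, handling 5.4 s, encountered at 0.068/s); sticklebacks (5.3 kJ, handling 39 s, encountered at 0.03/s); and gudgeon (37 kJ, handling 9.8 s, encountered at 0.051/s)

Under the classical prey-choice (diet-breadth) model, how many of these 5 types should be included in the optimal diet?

Profitabilities (E/h, kJ/s): perch 4.44, gudgeon 3.78, rudd 2.94, bleak 0.548, sticklebacks 0.136. Add prey in this order while the next type's profitability exceeds the intake rate on those already taken.
Rate on top 1: 1.194. gudgeon: 3.78 > 1.194 → include.
Rate on top 2: 1.885. rudd: 2.94 > 1.885 → include.
Rate on top 3: 2.353. bleak: 0.548 < 2.353 → exclude; stop.
Optimal diet: perch, gudgeon, rudd — 3 of 5 types.

3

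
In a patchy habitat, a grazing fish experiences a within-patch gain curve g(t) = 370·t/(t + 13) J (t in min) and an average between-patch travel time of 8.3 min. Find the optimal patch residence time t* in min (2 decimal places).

Maximise g(t)/(T+t): set derivative to zero → g'(t)(T+t) = g(t).
g'(t) = 370·13/(t + 13)². Setting 370·13/(t+13)² = 370t/[(t+13)(8.3+t)] gives 13(8.3+t) = t(t+13), so t² = 13×8.3 = 107.9.
t* = √107.9 = 10.39 min.

10.39 min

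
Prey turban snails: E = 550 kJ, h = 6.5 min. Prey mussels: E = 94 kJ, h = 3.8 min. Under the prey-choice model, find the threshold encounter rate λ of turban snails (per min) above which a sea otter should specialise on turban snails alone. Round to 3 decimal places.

0.064 per min

The zero-one rule: include mussels iff E₂/h₂ > λE₁/(1+λh₁). Equality gives the switch point.
λE₁h₂ = E₂ + λE₂h₁ ⇒ λ = E₂/(E₁h₂ − E₂h₁) = 94/(2090 − 611) = 0.06356 per min.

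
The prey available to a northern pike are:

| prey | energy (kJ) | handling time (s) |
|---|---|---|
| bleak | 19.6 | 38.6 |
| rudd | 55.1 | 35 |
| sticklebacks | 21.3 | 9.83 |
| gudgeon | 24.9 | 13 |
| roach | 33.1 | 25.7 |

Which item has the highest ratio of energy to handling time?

sticklebacks

Profitability E/h (kJ/s): bleak = 19.6/38.6 = 0.508, rudd = 55.1/35 = 1.57, sticklebacks = 21.3/9.83 = 2.17, gudgeon = 24.9/13 = 1.92, roach = 33.1/25.7 = 1.29.
Ranked: sticklebacks > gudgeon > rudd > roach > bleak.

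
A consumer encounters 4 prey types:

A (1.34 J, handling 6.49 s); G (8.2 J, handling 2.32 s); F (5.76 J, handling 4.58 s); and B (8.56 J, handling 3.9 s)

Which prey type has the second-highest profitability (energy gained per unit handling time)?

B

Profitability E/h (J/s): A = 1.34/6.49 = 0.206, G = 8.2/2.32 = 3.53, F = 5.76/4.58 = 1.26, B = 8.56/3.9 = 2.19.
Ranked: G > B > F > A.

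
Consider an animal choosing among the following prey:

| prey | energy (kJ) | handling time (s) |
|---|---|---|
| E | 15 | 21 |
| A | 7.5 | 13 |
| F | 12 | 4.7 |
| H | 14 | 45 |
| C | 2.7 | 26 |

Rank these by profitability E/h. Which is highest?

Profitability E/h (kJ/s): E = 15/21 = 0.714, A = 7.5/13 = 0.577, F = 12/4.7 = 2.55, H = 14/45 = 0.311, C = 2.7/26 = 0.104.
Ranked: F > E > A > H > C.

F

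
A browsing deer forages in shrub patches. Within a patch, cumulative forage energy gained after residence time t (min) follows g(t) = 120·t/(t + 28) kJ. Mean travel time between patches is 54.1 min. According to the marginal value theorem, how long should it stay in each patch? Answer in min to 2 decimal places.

Optimal t* satisfies g'(t*) = g(t*)/(T + t*).
g'(t) = 120·28/(t + 28)². Setting 120·28/(t+28)² = 120t/[(t+28)(54.1+t)] gives 28(54.1+t) = t(t+28), so t² = 28×54.1 = 1515.
t* = √1515 = 38.92 min.

38.92 min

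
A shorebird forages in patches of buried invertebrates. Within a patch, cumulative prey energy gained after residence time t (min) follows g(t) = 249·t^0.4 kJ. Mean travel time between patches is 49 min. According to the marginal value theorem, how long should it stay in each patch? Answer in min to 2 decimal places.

Optimal t* satisfies g'(t*) = g(t*)/(T + t*).
g'(t) = 0.4·249·t^-0.6. Setting 0.4·249·t^-0.6 = 249·t^0.4/(49+t) gives 0.4(49+t) = t, so 0.60·t = 0.4×49.
t* = 0.4×49/0.60 = 32.67 min.

32.67 min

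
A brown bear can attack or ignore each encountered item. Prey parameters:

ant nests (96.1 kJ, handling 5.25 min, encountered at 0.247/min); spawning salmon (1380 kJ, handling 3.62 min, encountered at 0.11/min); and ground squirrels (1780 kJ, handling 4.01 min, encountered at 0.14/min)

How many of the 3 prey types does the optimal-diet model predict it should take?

2

E/h in descending order: ground squirrels 444, spawning salmon 381, ant nests 18.3 kJ/min. The optimal diet is the largest prefix of this list for which every included type satisfies E_i/h_i > R on the types above it.
Rate on top 1: 159.6. spawning salmon: 381 > 159.6 → include.
Rate on top 2: 204.6. ant nests: 18.3 < 204.6 → exclude; stop.
Optimal diet: ground squirrels, spawning salmon — 2 of 3 types.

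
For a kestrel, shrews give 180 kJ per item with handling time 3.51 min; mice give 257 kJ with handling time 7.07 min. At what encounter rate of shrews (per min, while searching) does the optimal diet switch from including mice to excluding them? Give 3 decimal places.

0.694 per min

Drop mice once their profitability E₂/h₂ falls below the rate achievable on shrews alone: E₂/h₂ = λE₁/(1 + λh₁).
Solve for λ: λE₁h₂ = E₂(1 + λh₁) → λ(E₁h₂ − E₂h₁) = E₂ → λ = E₂/(E₁h₂ − E₂h₁).
λ = 257/(180×7.07 − 257×3.51) = 257/370.5 = 0.6936 per min.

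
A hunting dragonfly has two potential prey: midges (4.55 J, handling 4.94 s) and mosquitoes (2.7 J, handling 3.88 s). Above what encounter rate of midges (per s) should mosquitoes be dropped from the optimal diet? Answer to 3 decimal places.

Drop mosquitoes once their profitability E₂/h₂ falls below the rate achievable on midges alone: E₂/h₂ = λE₁/(1 + λh₁).
Solve for λ: λE₁h₂ = E₂(1 + λh₁) → λ(E₁h₂ − E₂h₁) = E₂ → λ = E₂/(E₁h₂ − E₂h₁).
λ = 2.7/(4.55×3.88 − 2.7×4.94) = 2.7/4.316 = 0.6256 per s.

0.626 per s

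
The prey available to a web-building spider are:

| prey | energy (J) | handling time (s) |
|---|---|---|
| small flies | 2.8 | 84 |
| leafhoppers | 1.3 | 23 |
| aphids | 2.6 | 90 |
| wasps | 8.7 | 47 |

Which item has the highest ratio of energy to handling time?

In descending order of E/h:
wasps: 8.7/47 = 0.185 J/s
leafhoppers: 1.3/23 = 0.0565 J/s
small flies: 2.8/84 = 0.0333 J/s
aphids: 2.6/90 = 0.0289 J/s

wasps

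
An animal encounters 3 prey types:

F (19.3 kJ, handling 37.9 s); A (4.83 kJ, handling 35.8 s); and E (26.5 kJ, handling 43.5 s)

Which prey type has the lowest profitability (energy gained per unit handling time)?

Profitability E/h (kJ/s): F = 19.3/37.9 = 0.509, A = 4.83/35.8 = 0.135, E = 26.5/43.5 = 0.609.
Ranked: E > F > A.

A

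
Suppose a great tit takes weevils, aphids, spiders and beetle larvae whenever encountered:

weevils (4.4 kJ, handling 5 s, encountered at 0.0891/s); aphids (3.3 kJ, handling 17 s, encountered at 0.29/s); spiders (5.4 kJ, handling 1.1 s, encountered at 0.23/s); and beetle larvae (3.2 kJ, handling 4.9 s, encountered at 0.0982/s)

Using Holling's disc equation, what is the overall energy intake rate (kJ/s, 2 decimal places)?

0.41 kJ/s

R = (0.0891×4.4 + 0.29×3.3 + 0.23×5.4 + 0.0982×3.2) / (1 + 0.0891×5 + 0.29×17 + 0.23×1.1 + 0.0982×4.9) = 2.905/7.11 = 0.4086 kJ/s.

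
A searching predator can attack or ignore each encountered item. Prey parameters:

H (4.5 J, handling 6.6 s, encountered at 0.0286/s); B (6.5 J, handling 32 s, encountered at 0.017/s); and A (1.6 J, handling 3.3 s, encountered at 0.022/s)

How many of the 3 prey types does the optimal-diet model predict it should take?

3

Profitabilities (E/h, J/s): H 0.682, A 0.485, B 0.203. Add prey in this order while the next type's profitability exceeds the intake rate on those already taken.
Rate on top 1: 0.1083. A: 0.485 > 0.1083 → include.
Rate on top 2: 0.1299. B: 0.203 > 0.1299 → include.
Optimal diet: H, A, B — 3 of 3 types.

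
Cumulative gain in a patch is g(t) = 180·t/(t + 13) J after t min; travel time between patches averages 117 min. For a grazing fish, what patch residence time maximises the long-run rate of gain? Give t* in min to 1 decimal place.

39.0 min

Optimal t* satisfies g'(t*) = g(t*)/(T + t*).
g'(t) = 180·13/(t + 13)². Setting 180·13/(t+13)² = 180t/[(t+13)(117+t)] gives 13(117+t) = t(t+13), so t² = 13×117 = 1521.
t* = √1521 = 39 min.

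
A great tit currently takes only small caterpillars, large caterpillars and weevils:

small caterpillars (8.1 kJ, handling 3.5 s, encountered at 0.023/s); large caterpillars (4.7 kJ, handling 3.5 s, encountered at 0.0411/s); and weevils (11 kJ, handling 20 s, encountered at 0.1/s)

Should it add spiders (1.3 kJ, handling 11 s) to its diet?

No

On small caterpillars, large caterpillars and weevils alone, R = ΣλE/(1+Σλh) = 1.479/3.224 = 0.4588 kJ/s.
spiders: E/h = 1.3/11 = 0.1182 kJ/s.
0.1182 < 0.4588, so adding spiders would lower the average — exclude it.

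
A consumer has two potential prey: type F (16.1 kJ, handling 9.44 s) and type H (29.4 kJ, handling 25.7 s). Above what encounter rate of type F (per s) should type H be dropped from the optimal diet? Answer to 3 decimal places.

The zero-one rule: include type H iff E₂/h₂ > λE₁/(1+λh₁). Equality gives the switch point.
λE₁h₂ = E₂ + λE₂h₁ ⇒ λ = E₂/(E₁h₂ − E₂h₁) = 29.4/(413.8 − 277.5) = 0.2158 per s.

0.216 per s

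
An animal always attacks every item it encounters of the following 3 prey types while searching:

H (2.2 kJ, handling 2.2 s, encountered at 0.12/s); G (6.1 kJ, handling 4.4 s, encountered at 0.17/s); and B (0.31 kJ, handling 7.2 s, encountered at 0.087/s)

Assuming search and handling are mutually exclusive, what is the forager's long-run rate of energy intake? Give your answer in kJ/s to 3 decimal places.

0.503 kJ/s

R = (0.12×2.2 + 0.17×6.1 + 0.087×0.31) / (1 + 0.12×2.2 + 0.17×4.4 + 0.087×7.2) = 1.328/2.638 = 0.5033 kJ/s.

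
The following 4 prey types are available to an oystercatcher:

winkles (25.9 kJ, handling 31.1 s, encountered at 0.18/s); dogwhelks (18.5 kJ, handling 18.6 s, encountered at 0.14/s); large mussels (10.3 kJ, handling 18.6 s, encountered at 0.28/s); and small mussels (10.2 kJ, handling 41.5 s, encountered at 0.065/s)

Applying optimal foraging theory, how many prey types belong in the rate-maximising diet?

Profitabilities (E/h, kJ/s): dogwhelks 0.995, winkles 0.833, large mussels 0.554, small mussels 0.246. Add prey in this order while the next type's profitability exceeds the intake rate on those already taken.
Rate on top 1: 0.7186. winkles: 0.833 > 0.7186 → include.
Rate on top 2: 0.7881. large mussels: 0.554 < 0.7881 → exclude; stop.
Optimal diet: dogwhelks, winkles — 2 of 4 types.

2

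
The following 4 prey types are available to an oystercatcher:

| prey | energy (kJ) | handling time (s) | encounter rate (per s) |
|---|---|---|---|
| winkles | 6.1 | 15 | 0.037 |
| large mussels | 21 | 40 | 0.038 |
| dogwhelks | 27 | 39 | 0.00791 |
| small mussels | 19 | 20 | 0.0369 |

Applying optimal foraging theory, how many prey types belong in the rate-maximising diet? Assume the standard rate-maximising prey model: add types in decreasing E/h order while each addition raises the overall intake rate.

E/h in descending order: small mussels 0.95, dogwhelks 0.692, large mussels 0.525, winkles 0.407 kJ/s. The optimal diet is the largest prefix of this list for which every included type satisfies E_i/h_i > R on the types above it.
Rate on top 1: 0.4034. dogwhelks: 0.692 > 0.4034 → include.
Rate on top 2: 0.4469. large mussels: 0.525 > 0.4469 → include.
Rate on top 3: 0.4802. winkles: 0.407 < 0.4802 → exclude; stop.
Optimal diet: small mussels, dogwhelks, large mussels — 3 of 4 types.

3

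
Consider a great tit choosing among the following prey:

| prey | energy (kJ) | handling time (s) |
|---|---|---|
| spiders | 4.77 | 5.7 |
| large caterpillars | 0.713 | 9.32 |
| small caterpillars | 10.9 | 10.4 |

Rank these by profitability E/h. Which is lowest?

large caterpillars

Profitability E/h (kJ/s): spiders = 4.77/5.7 = 0.837, large caterpillars = 0.713/9.32 = 0.0765, small caterpillars = 10.9/10.4 = 1.05.
Ranked: small caterpillars > spiders > large caterpillars.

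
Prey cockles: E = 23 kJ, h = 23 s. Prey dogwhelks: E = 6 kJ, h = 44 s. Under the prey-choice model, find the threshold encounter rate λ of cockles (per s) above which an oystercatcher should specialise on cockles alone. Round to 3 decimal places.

0.007 per s

The zero-one rule: include dogwhelks iff E₂/h₂ > λE₁/(1+λh₁). Equality gives the switch point.
λE₁h₂ = E₂ + λE₂h₁ ⇒ λ = E₂/(E₁h₂ − E₂h₁) = 6/(1012 − 138) = 0.006865 per s.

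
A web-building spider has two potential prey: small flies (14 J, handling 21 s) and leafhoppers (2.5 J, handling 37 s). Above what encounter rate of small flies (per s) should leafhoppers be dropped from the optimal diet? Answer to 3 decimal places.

The zero-one rule: include leafhoppers iff E₂/h₂ > λE₁/(1+λh₁). Equality gives the switch point.
λE₁h₂ = E₂ + λE₂h₁ ⇒ λ = E₂/(E₁h₂ − E₂h₁) = 2.5/(518 − 52.5) = 0.005371 per s.

0.005 per s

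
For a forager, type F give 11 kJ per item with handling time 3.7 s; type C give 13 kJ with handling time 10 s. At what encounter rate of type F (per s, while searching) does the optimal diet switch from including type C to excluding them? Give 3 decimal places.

0.210 per s

Drop type C once their profitability E₂/h₂ falls below the rate achievable on type F alone: E₂/h₂ = λE₁/(1 + λh₁).
Solve for λ: λE₁h₂ = E₂(1 + λh₁) → λ(E₁h₂ − E₂h₁) = E₂ → λ = E₂/(E₁h₂ − E₂h₁).
λ = 13/(11×10 − 13×3.7) = 13/61.9 = 0.21 per s.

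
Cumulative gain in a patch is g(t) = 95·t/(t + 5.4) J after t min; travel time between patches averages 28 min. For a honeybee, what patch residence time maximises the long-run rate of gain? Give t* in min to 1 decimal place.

Optimal t* satisfies g'(t*) = g(t*)/(T + t*).
g'(t) = 95·5.4/(t + 5.4)². Setting 95·5.4/(t+5.4)² = 95t/[(t+5.4)(28+t)] gives 5.4(28+t) = t(t+5.4), so t² = 5.4×28 = 151.2.
t* = √151.2 = 12.3 min.

12.3 min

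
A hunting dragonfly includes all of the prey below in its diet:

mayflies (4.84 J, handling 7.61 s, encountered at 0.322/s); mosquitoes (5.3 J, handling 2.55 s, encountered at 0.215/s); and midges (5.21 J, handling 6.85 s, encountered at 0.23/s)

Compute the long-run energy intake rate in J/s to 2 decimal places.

0.70 J/s

R = (0.322×4.84 + 0.215×5.3 + 0.23×5.21) / (1 + 0.322×7.61 + 0.215×2.55 + 0.23×6.85) = 3.896/5.574 = 0.699 J/s.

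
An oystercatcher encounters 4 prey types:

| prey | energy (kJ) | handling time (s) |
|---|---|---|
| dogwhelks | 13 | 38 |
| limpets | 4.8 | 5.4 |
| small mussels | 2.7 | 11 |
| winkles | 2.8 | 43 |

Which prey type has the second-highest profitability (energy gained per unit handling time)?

dogwhelks

In descending order of E/h:
limpets: 4.8/5.4 = 0.889 kJ/s
dogwhelks: 13/38 = 0.342 kJ/s
small mussels: 2.7/11 = 0.245 kJ/s
winkles: 2.8/43 = 0.0651 kJ/s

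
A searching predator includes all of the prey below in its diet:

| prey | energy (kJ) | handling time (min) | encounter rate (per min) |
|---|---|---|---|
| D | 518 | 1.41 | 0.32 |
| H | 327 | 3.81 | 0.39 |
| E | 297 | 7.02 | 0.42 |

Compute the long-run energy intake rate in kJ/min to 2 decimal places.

R = Σλ_iE_i / (1 + Σλ_ih_i)
Numerator: 0.32×518 + 0.39×327 + 0.42×297 = 418
Denominator: 1 + 0.32×1.41 + 0.39×3.81 + 0.42×7.02 = 5.885
R = 418/5.885 = 71.03 kJ/min

71.03 kJ/min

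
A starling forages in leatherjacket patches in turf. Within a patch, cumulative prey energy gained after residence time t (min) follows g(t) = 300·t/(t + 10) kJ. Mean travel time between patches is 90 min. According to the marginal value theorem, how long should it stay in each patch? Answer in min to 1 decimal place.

30.0 min

Maximise g(t)/(T+t): set derivative to zero → g'(t)(T+t) = g(t).
g'(t) = 300·10/(t + 10)². Setting 300·10/(t+10)² = 300t/[(t+10)(90+t)] gives 10(90+t) = t(t+10), so t² = 10×90 = 900.
t* = √900 = 30 min.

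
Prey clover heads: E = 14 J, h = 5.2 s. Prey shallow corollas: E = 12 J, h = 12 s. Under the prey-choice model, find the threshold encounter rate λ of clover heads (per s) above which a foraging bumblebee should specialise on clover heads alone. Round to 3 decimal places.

At the threshold, the rate on clover heads alone equals the profitability of shallow corollas: λ·14/(1 + λ·5.2) = 12/12 = 1.
Rearranging, λ(14 − 1×5.2) = 1, so λ = 1/8.8 = 0.1136 per s.

0.114 per s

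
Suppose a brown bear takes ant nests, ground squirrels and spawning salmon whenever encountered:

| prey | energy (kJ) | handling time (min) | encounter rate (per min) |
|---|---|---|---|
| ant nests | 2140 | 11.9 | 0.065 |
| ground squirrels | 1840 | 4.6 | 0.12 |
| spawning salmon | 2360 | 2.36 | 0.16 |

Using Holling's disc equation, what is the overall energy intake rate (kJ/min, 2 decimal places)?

272.83 kJ/min

R = Σλ_iE_i / (1 + Σλ_ih_i)
Numerator: 0.065×2140 + 0.12×1840 + 0.16×2360 = 737.5
Denominator: 1 + 0.065×11.9 + 0.12×4.6 + 0.16×2.36 = 2.703
R = 737.5/2.703 = 272.8 kJ/min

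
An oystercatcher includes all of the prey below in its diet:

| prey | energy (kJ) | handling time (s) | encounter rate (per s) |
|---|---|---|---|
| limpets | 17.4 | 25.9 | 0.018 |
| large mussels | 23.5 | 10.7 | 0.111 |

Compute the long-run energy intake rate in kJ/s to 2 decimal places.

R = Σλ_iE_i / (1 + Σλ_ih_i)
Numerator: 0.018×17.4 + 0.111×23.5 = 2.922
Denominator: 1 + 0.018×25.9 + 0.111×10.7 = 2.654
R = 2.922/2.654 = 1.101 kJ/s

1.10 kJ/s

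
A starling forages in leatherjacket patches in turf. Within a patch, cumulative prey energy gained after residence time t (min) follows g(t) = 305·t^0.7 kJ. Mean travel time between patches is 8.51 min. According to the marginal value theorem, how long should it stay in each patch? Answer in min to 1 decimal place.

19.9 min

Maximise g(t)/(T+t): set derivative to zero → g'(t)(T+t) = g(t).
g'(t) = 0.7·305·t^-0.3. Setting 0.7·305·t^-0.3 = 305·t^0.7/(8.51+t) gives 0.7(8.51+t) = t, so 0.30·t = 0.7×8.51.
t* = 0.7×8.51/0.30 = 19.86 min.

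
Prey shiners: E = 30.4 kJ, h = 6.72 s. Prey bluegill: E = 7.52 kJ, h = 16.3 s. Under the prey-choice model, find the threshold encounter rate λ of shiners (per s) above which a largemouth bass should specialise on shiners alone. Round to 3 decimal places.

0.017 per s

At the threshold, the rate on shiners alone equals the profitability of bluegill: λ·30.4/(1 + λ·6.72) = 7.52/16.3 = 0.4613.
Rearranging, λ(30.4 − 0.4613×6.72) = 0.4613, so λ = 0.4613/27.3 = 0.0169 per s.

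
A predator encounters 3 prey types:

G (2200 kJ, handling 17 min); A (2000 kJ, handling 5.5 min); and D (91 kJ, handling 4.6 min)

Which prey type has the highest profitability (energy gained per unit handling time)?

Profitability E/h (kJ/min): G = 2200/17 = 129, A = 2000/5.5 = 364, D = 91/4.6 = 19.8.
Ranked: A > G > D.

A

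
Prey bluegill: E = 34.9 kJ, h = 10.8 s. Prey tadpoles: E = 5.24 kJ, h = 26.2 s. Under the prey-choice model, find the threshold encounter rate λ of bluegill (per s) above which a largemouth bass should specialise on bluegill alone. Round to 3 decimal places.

0.006 per s

Drop tadpoles once their profitability E₂/h₂ falls below the rate achievable on bluegill alone: E₂/h₂ = λE₁/(1 + λh₁).
Solve for λ: λE₁h₂ = E₂(1 + λh₁) → λ(E₁h₂ − E₂h₁) = E₂ → λ = E₂/(E₁h₂ − E₂h₁).
λ = 5.24/(34.9×26.2 − 5.24×10.8) = 5.24/857.8 = 0.006109 per s.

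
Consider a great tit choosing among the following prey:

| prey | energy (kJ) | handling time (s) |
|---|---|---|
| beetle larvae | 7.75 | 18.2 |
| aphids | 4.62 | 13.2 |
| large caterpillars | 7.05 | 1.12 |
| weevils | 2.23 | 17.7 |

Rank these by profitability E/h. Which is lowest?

weevils

In descending order of E/h:
large caterpillars: 7.05/1.12 = 6.29 kJ/s
beetle larvae: 7.75/18.2 = 0.426 kJ/s
aphids: 4.62/13.2 = 0.35 kJ/s
weevils: 2.23/17.7 = 0.126 kJ/s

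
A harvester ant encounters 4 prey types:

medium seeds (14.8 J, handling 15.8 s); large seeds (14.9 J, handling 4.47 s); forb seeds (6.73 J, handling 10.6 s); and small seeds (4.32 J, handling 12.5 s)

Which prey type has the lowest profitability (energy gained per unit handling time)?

small seeds

Profitability E/h (J/s): medium seeds = 14.8/15.8 = 0.937, large seeds = 14.9/4.47 = 3.33, forb seeds = 6.73/10.6 = 0.635, small seeds = 4.32/12.5 = 0.346.
Ranked: large seeds > medium seeds > forb seeds > small seeds.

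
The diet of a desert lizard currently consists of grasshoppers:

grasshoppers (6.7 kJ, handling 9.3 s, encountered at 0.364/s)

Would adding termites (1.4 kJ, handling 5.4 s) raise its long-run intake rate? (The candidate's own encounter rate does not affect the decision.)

Current rate: (0.364×6.7)/(1 + 0.364×9.3) = 0.5561 kJ/s.
Profitability of termites: 1.4/5.4 = 0.2593 kJ/s.
0.2593 < 0.5561, so adding termites would lower the average — exclude it.

No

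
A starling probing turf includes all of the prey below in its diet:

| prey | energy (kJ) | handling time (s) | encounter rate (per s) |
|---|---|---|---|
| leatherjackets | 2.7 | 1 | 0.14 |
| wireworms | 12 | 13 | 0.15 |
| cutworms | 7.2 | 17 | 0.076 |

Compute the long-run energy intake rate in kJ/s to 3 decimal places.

Energy encountered per unit search time: 0.14×2.7 + 0.15×12 + 0.076×7.2 = 2.725 kJ/s.
Handling time per unit search time: 0.14×1 + 0.15×13 + 0.076×17 = 3.382.
Rate = 2.725/(1 + 3.382) = 0.6219 kJ/s.

0.622 kJ/s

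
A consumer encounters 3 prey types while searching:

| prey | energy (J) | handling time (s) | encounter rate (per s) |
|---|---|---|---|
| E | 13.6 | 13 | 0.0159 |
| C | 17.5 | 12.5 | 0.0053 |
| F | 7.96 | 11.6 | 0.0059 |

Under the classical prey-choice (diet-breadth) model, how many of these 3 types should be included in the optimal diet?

3

Rank by E/h (J/s): C 1.4, E 1.05, F 0.686. Include each in turn until the next type's E/h falls below the running intake rate.
Rate on top 1: 0.08699. E: 1.05 > 0.08699 → include.
Rate on top 2: 0.2427. F: 0.686 > 0.2427 → include.
Optimal diet: C, E, F — 3 of 3 types.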